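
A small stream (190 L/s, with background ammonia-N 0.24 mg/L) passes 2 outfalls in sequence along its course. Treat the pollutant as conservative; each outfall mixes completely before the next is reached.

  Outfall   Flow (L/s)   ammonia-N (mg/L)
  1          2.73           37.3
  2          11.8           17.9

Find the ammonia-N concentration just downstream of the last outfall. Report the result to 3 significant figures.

1.75 mg/L

Outfall 1: combined Q = 192.7 L/s; C = (190.0·0.2400 + 2.730·37.30)/192.7 = 0.7650 mg/L.
Outfall 2: combined Q = 204.5 L/s; C = (192.7·0.7650 + 11.80·17.90)/204.5 = 1.754 mg/L.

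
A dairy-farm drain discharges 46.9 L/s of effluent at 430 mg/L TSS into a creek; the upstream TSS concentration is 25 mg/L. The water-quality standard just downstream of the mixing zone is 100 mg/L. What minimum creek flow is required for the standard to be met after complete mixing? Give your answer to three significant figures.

206 L/s

Set C_mix = 100: (Q·25.00 + 46.90·430.0) / (Q + 46.90) = 100
→ Q = 46.90·(430.0 − 100)/(100 − 25.00) = 206.4 L/s.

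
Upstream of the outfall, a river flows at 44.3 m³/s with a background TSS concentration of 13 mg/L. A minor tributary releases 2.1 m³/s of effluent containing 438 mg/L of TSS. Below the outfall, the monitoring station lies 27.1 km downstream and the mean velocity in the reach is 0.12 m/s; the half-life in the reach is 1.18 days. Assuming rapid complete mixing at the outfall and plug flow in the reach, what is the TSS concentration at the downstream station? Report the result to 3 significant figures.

Mixed concentration C = ΣQC/ΣQ = (44.30·13.00 + 2.100·438.0) / 46.40 = 1496/46.40 = 32.23 mg/L.
Travel time t = 27.1·1000 / 0.12 = 225800 s = 62.73 h.
Half-life 1.18 d → k = ln 2 / 1.18 = 0.5874 d⁻¹.
Decay over the reach: 32.23·exp(−kt) = 32.23·0.2154 = 6.943 mg/L.

6.94 mg/L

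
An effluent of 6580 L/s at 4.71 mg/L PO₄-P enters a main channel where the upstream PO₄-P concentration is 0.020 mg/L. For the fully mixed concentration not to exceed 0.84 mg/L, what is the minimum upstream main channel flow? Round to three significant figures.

Set C_mix = 0.84: (Q·0.02000 + 6580·4.710) / (Q + 6580) = 0.84
→ Q = 6580·(4.710 − 0.84)/(0.84 − 0.02000) = 31050 L/s.

31100 L/s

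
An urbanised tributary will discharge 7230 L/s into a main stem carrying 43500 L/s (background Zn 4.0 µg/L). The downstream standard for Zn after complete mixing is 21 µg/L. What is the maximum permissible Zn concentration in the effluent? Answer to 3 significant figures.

At the limit, (Qr·Cr + Qe·Cₑ)/(Qr + Qe) = 21:
Cₑ = (50730·21 − 43500·4.000) / 7230 = 123.3 µg/L.

123 µg/L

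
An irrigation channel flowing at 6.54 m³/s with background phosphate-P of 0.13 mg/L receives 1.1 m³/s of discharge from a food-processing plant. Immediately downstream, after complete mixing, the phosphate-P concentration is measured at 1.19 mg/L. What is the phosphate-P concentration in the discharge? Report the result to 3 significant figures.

7.49 mg/L

Mass balance: 6.540·0.1300 + 1.100·Cₑ = 7.640·1.190
→ Cₑ = (7.640·1.190 − 6.540·0.1300) / 1.100 = 7.492 mg/L.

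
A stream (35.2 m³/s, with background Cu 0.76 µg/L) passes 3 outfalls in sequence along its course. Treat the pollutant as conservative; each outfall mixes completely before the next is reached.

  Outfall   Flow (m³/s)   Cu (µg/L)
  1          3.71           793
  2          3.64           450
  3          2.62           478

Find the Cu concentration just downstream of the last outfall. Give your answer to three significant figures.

130 µg/L

Below outfall 1: Q → 38.91 m³/s, C = (35.20·0.7600 + 3.710·793.0)/38.91 = 76.30 µg/L.
Below outfall 2: Q → 42.55 m³/s, C = (38.91·76.30 + 3.640·450.0)/42.55 = 108.3 µg/L.
Below outfall 3: Q → 45.17 m³/s, C = (42.55·108.3 + 2.620·478.0)/45.17 = 129.7 µg/L.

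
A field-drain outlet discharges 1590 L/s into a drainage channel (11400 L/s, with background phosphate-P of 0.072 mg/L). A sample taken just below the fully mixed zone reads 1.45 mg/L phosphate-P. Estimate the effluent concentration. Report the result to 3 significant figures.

Mass balance: 11400·0.07200 + 1590·Cₑ = 12990·1.450
→ Cₑ = (12990·1.450 − 11400·0.07200) / 1590 = 11.33 mg/L.

11.3 mg/L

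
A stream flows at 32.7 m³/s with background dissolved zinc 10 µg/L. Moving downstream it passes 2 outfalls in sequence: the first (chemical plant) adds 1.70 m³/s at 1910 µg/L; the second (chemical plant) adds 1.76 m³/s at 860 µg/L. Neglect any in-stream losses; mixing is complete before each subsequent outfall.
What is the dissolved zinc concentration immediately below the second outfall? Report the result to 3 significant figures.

141 µg/L

Outfall 1: combined Q = 34.40 m³/s; C = (32.70·10.00 + 1.700·1910)/34.40 = 103.9 µg/L.
Outfall 2: combined Q = 36.16 m³/s; C = (34.40·103.9 + 1.760·860.0)/36.16 = 140.7 µg/L.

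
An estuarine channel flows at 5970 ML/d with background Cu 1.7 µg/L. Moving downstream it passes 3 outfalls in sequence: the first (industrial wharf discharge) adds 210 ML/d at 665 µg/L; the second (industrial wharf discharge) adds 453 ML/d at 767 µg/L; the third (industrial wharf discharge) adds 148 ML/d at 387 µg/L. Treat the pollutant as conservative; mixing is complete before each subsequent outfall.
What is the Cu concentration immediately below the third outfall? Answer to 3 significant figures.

Below outfall 1: Q → 6180 ML/d, C = (5970·1.700 + 210.0·665.0)/6180 = 24.24 µg/L.
Below outfall 2: Q → 6633 ML/d, C = (6180·24.24 + 453.0·767.0)/6633 = 74.97 µg/L.
Below outfall 3: Q → 6781 ML/d, C = (6633·74.97 + 148.0·387.0)/6781 = 81.78 µg/L.

81.8 µg/L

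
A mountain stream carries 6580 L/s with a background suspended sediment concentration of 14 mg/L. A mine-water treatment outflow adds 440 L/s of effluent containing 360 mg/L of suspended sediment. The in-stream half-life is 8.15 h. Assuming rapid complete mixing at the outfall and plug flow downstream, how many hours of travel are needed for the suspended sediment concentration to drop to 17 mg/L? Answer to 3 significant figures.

8.72 h

Mixed concentration C = ΣQC/ΣQ = (6580·14.00 + 440.0·360.0) / 7020 = 250500/7020 = 35.69 mg/L.
Half-life 8.15 h → k = ln 2 / 8.15 = 0.08505 h⁻¹ = 2.041 d⁻¹.
35.69·exp(−k·t) = 17 → t = ln(35.69/17)/k = 31390 s = 8.719 h.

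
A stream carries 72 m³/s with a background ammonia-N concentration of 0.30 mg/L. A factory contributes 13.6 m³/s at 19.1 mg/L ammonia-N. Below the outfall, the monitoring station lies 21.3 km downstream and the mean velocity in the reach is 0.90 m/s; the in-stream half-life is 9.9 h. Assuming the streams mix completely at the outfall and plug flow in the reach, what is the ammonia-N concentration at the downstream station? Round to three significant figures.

2.07 mg/L

Conservation of mass: C = (72.00·0.3000 + 13.60·19.10) / 85.60 = 281.4/85.60 = 3.287 mg/L.
Travel time t = 21.3·1000 / 0.90 = 23670 s = 6.574 h.
Half-life 9.9 h → k = ln 2 / 9.9 = 0.07001 h⁻¹ = 1.680 d⁻¹.
First-order decay: C = 3.287·exp(−k·t) = 3.287·0.6311 = 2.074 mg/L.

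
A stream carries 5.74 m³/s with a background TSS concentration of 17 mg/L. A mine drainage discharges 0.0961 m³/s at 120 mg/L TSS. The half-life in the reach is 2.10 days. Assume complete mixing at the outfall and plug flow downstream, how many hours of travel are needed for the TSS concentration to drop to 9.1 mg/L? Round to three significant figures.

Mass balance: C = (5.740·17.00 + 0.09610·120.0) / 5.836 = 109.1/5.836 = 18.70 mg/L.
Half-life 2.10 d → k = ln 2 / 2.10 = 0.3301 d⁻¹.
18.70·exp(−k·t) = 9.1 → t = ln(18.70/9.1)/k = 188500 s = 52.36 h.

52.4 h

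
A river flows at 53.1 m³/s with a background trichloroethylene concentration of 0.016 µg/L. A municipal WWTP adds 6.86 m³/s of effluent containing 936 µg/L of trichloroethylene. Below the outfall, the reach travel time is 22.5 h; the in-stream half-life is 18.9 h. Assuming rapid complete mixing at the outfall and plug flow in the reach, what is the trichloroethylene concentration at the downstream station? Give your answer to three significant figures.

46.9 µg/L

After mixing, C = (53.10·0.01600 + 6.860·936.0) / 59.96 = 6422/59.96 = 107.1 µg/L.
Half-life 18.9 h → k = ln 2 / 18.9 = 0.03667 h⁻¹ = 0.8802 d⁻¹.
Applying C = C₀e^(−kt): 107.1 × 0.4382 = 46.93 µg/L.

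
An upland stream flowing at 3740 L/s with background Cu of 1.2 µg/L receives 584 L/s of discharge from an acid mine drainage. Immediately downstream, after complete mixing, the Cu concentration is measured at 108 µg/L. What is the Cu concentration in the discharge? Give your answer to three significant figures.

792 µg/L

Mass balance: 3740·1.200 + 584.0·Cₑ = 4324·108.0
→ Cₑ = (4324·108.0 − 3740·1.200) / 584.0 = 792.0 µg/L.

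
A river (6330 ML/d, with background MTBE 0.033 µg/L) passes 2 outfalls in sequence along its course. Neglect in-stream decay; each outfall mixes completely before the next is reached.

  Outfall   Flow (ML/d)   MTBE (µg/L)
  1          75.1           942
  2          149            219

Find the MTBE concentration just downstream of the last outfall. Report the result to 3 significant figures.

15.8 µg/L

Outfall 1: combined Q = 6405 ML/d; C = (6330·0.03300 + 75.10·942.0)/6405 = 11.08 µg/L.
Outfall 2: combined Q = 6554 ML/d; C = (6405·11.08 + 149.0·219.0)/6554 = 15.80 µg/L.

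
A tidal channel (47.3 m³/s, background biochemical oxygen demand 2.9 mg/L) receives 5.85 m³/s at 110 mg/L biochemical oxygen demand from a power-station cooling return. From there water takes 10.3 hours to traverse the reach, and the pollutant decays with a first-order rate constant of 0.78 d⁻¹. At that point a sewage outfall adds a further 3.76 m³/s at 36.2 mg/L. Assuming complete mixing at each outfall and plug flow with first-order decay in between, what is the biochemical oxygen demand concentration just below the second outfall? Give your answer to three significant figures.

12.2 mg/L

Flow-weighted average: C = (47.30·2.900 + 5.850·110.0) / 53.15 = 780.7/53.15 = 14.69 mg/L; combined flow 53.15 m³/s.
First-order decay: C = 14.69·exp(−k·t) = 14.69·0.7155 = 10.51 mg/L.
Second outfall: C = (53.15·10.51 + 3.760·36.20)/56.91 = 12.21 mg/L.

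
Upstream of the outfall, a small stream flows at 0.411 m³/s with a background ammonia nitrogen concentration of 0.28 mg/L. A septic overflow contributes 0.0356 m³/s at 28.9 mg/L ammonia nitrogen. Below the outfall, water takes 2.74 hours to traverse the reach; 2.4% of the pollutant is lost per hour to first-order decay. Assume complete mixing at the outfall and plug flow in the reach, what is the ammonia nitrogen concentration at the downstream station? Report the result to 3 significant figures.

Conservation of mass: C = (0.4110·0.2800 + 0.03560·28.90) / 0.4466 = 1.144/0.4466 = 2.561 mg/L.
2.4%/h lost → k = −ln(1 − 0.024) = 0.02429 h⁻¹.
Applying C = C₀e^(−kt): 2.561 × 0.9356 = 2.396 mg/L.

2.40 mg/L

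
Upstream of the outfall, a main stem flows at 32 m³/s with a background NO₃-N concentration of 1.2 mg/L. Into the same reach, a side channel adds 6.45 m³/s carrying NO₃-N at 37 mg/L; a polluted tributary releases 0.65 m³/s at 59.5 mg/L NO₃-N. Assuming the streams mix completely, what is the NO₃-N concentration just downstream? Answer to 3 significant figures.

8.07 mg/L

Mixed concentration C = ΣQC/ΣQ = (32.00·1.200 + 6.450·37.00 + 0.6500·59.50) / 39.10 = 315.7/39.10 = 8.075 mg/L.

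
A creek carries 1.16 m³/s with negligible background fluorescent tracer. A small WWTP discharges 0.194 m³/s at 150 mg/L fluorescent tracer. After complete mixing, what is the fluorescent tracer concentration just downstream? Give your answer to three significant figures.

Mass balance: C = (1.160·0 + 0.1940·150.0) / 1.354 = 29.10/1.354 = 21.49 mg/L.

21.5 mg/L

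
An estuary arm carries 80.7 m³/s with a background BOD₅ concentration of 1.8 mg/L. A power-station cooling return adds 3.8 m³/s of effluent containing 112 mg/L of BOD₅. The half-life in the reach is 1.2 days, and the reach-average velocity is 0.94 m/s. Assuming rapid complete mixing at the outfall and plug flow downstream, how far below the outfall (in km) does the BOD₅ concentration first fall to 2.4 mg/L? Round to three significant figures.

146 km

Flow-weighted average: C = (80.70·1.800 + 3.800·112.0) / 84.50 = 570.9/84.50 = 6.756 mg/L.
Half-life 1.2 d → k = ln 2 / 1.2 = 0.5776 d⁻¹.
Set 6.756·exp(−k·t) = 2.4 → t = ln(6.756/2.4)/k = 154800 s = 43.00 h.
Distance = v·t = 0.94·154800 = 145500 m = 145.5 km.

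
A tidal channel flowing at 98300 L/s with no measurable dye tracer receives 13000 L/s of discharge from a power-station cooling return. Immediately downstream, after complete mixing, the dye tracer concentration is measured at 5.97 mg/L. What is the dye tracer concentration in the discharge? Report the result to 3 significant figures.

Mass balance: 98300·0 + 13000·Cₑ = 111300·5.970
→ Cₑ = (111300·5.970 − 98300·0) / 13000 = 51.11 mg/L.

51.1 mg/L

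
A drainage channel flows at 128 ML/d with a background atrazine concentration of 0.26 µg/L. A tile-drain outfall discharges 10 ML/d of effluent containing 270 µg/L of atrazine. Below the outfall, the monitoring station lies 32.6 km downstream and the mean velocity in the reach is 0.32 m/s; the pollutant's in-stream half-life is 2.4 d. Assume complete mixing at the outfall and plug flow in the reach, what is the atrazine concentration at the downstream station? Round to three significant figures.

14.1 µg/L

Mixed concentration C = ΣQC/ΣQ = (128.0·0.2600 + 10.00·270.0) / 138.0 = 2733/138.0 = 19.81 µg/L.
Travel time t = 32.6·1000 / 0.32 = 101900 s = 28.30 h.
Half-life 2.4 d → k = ln 2 / 2.4 = 0.2888 d⁻¹.
First-order decay: C = 19.81·exp(−k·t) = 19.81·0.7114 = 14.09 µg/L.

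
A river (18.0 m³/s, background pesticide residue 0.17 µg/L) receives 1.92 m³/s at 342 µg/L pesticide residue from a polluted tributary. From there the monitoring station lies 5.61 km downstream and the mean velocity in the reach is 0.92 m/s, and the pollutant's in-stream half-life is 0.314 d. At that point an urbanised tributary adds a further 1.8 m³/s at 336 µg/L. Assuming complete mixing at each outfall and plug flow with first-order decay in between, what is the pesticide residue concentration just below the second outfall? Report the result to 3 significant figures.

53.8 µg/L

Mass balance: C = (18.00·0.1700 + 1.920·342.0) / 19.92 = 659.7/19.92 = 33.12 µg/L; combined flow 19.92 m³/s.
Travel time t = 5.61·1000 / 0.92 = 6098 s = 1.694 h.
Half-life 0.314 d → k = ln 2 / 0.314 = 2.207 d⁻¹.
First-order decay: C = 33.12·exp(−k·t) = 33.12·0.8557 = 28.34 µg/L.
Second outfall: C = (19.92·28.34 + 1.800·336.0)/21.72 = 53.84 µg/L.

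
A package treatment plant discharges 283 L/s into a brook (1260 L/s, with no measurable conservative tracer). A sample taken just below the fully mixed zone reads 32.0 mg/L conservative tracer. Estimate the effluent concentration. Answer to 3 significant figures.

Mass balance: 1260·0 + 283.0·Cₑ = 1543·32.00
→ Cₑ = (1543·32.00 − 1260·0) / 283.0 = 174.5 mg/L.

174 mg/L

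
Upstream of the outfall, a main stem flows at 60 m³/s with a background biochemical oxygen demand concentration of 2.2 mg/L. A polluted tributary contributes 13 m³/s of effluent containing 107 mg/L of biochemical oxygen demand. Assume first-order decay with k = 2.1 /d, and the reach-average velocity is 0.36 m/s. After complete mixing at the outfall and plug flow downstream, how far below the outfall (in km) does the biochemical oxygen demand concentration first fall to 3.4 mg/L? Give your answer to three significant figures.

26.9 km

Conservation of mass: C = (60.00·2.200 + 13.00·107.0) / 73.00 = 1523/73.00 = 20.86 mg/L.
Set 20.86·exp(−k·t) = 3.4 → t = ln(20.86/3.4)/k = 74640 s = 20.73 h.
Distance = v·t = 0.36·74640 = 26870 m = 26.87 km.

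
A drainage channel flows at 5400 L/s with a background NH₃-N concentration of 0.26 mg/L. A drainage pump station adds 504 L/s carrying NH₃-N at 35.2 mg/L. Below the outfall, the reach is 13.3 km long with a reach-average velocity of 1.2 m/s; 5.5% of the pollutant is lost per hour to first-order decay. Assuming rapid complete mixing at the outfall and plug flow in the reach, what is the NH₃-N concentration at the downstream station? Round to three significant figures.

2.72 mg/L

Mass balance: C = (5400·0.2600 + 504.0·35.20) / 5904 = 19140/5904 = 3.243 mg/L.
Travel time t = 13.3·1000 / 1.2 = 11080 s = 3.079 h.
5.5%/h lost → k = −ln(1 − 0.055) = 0.05657 h⁻¹.
First-order decay: C = 3.243·exp(−k·t) = 3.243·0.8402 = 2.724 mg/L.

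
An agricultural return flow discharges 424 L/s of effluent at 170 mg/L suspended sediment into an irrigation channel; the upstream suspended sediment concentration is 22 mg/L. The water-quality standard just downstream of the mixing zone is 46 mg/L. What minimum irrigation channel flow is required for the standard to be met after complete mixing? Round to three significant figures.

2190 L/s

Set C_mix = 46: (Q·22.00 + 424.0·170.0) / (Q + 424.0) = 46
→ Q = 424.0·(170.0 − 46)/(46 − 22.00) = 2191 L/s.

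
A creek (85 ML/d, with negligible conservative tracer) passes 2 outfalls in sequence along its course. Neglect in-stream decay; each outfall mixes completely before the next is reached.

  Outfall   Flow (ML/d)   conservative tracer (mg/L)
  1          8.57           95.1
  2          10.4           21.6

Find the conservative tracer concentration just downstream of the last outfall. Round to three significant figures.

10.0 mg/L

After outfall 1: Q = 85.00 + 8.570 = 93.57 ML/d; C = (85.00·0 + 8.570·95.10)/93.57 = 8.710 mg/L.
After outfall 2: Q = 93.57 + 10.40 = 104.0 ML/d; C = (93.57·8.710 + 10.40·21.60)/104.0 = 9.999 mg/L.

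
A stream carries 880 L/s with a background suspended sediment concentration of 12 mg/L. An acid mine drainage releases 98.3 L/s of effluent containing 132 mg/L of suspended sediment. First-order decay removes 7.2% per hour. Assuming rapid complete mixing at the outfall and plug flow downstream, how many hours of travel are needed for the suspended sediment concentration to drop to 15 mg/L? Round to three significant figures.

Conservation of mass: C = (880.0·12.00 + 98.30·132.0) / 978.3 = 23540/978.3 = 24.06 mg/L.
7.2%/h lost → k = −ln(1 − 0.072) = 0.07472 h⁻¹.
24.06·exp(−k·t) = 15 → t = ln(24.06/15)/k = 22760 s = 6.322 h.

6.32 h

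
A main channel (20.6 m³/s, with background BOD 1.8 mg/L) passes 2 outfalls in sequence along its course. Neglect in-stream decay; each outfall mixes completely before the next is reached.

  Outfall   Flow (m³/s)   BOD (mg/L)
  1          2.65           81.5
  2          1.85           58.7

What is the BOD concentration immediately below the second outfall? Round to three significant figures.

14.4 mg/L

Below outfall 1: Q → 23.25 m³/s, C = (20.60·1.800 + 2.650·81.50)/23.25 = 10.88 mg/L.
Below outfall 2: Q → 25.10 m³/s, C = (23.25·10.88 + 1.850·58.70)/25.10 = 14.41 mg/L.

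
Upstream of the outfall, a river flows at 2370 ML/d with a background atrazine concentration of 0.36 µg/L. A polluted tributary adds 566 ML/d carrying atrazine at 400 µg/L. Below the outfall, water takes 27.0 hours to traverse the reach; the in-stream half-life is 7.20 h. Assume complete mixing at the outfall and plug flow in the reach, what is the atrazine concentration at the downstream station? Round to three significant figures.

Flow-weighted average: C = (2370·0.3600 + 566.0·400.0) / 2936 = 227300/2936 = 77.40 µg/L.
Half-life 7.20 h → k = ln 2 / 7.20 = 0.09627 h⁻¹ = 2.310 d⁻¹.
After decay, C = 77.40 × e^(−kt) = 77.40 × 0.07433 = 5.753 µg/L.

5.75 µg/L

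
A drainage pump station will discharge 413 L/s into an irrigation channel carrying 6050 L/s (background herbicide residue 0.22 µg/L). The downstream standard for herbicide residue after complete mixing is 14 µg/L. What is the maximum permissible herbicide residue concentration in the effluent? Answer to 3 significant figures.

216 µg/L

At the limit, (Qr·Cr + Qe·Cₑ)/(Qr + Qe) = 14:
Cₑ = (6463·14 − 6050·0.2200) / 413.0 = 215.9 µg/L.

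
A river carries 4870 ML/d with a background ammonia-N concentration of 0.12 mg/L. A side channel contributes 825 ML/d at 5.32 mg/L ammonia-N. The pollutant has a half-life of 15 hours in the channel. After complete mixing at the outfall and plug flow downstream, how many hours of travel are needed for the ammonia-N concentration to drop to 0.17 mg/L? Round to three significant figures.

35.4 h

After mixing, C = (4870·0.1200 + 825.0·5.320) / 5695 = 4973/5695 = 0.8733 mg/L.
Half-life 15 h → k = ln 2 / 15 = 0.04621 h⁻¹ = 1.109 d⁻¹.
0.8733·exp(−k·t) = 0.17 → t = ln(0.8733/0.17)/k = 127500 s = 35.41 h.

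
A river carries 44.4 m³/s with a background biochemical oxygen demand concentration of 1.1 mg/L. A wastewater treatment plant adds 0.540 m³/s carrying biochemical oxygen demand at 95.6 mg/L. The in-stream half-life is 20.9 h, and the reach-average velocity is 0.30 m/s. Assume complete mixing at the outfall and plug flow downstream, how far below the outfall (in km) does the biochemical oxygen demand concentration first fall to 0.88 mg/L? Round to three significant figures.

30.4 km

Conservation of mass: C = (44.40·1.100 + 0.5400·95.60) / 44.94 = 100.5/44.94 = 2.236 mg/L.
Half-life 20.9 h → k = ln 2 / 20.9 = 0.03316 h⁻¹ = 0.7960 d⁻¹.
Set 2.236·exp(−k·t) = 0.88 → t = ln(2.236/0.88)/k = 101200 s = 28.11 h.
Distance = v·t = 0.30·101200 = 30360 m = 30.36 km.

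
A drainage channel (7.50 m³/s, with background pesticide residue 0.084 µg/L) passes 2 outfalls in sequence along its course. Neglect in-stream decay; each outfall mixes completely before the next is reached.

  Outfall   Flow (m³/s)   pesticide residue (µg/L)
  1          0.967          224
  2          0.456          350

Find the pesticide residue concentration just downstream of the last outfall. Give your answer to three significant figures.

After outfall 1: Q = 7.500 + 0.9670 = 8.467 m³/s; C = (7.500·0.08400 + 0.9670·224.0)/8.467 = 25.66 µg/L.
After outfall 2: Q = 8.467 + 0.4560 = 8.923 m³/s; C = (8.467·25.66 + 0.4560·350.0)/8.923 = 42.23 µg/L.

42.2 µg/L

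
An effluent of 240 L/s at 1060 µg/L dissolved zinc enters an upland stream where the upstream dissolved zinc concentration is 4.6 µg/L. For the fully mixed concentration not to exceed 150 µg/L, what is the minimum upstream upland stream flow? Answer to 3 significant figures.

1500 L/s

Set C_mix = 150: (Q·4.600 + 240.0·1060) / (Q + 240.0) = 150
→ Q = 240.0·(1060 − 150)/(150 − 4.600) = 1502 L/s.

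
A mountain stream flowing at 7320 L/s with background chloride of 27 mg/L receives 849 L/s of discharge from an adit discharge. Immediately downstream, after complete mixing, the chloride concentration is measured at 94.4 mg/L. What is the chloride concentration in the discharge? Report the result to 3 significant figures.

Mass balance: 7320·27.00 + 849.0·Cₑ = 8169·94.40
→ Cₑ = (8169·94.40 − 7320·27.00) / 849.0 = 675.5 mg/L.

676 mg/L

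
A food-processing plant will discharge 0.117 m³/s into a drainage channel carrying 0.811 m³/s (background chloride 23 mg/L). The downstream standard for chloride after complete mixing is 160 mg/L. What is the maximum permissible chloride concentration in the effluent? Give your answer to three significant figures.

At the limit, (Qr·Cr + Qe·Cₑ)/(Qr + Qe) = 160:
Cₑ = (0.9280·160 − 0.8110·23.00) / 0.1170 = 1110 mg/L.

1110 mg/L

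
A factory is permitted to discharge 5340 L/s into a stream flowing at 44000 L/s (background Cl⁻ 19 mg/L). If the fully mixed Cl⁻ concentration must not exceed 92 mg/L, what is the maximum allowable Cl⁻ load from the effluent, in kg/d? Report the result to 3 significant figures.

320000 kg/d

Mass balance at the limit: 44000·19.00 + 5340·Cₑ = 49340·92 → Cₑ = 693.5 mg/L.
5340 L/s = 5.340 m³/s. Load = 5.340 m³/s × 693.5 g/m³ × 86 400 s/d = 320000 kg/d.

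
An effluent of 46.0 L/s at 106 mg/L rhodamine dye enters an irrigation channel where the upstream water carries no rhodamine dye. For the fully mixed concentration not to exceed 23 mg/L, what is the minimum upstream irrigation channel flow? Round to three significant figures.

166 L/s

Set C_mix = 23: (Q·0 + 46.00·106.0) / (Q + 46.00) = 23
→ Q = 46.00·(106.0 − 23)/(23 − 0) = 166.0 L/s.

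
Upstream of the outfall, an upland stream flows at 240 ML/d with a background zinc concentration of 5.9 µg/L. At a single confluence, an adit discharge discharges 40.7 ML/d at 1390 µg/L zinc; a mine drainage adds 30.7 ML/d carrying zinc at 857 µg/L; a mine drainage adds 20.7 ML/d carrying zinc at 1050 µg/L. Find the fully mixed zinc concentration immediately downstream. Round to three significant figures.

319 µg/L

After mixing, C = (240.0·5.900 + 40.70·1390 + 30.70·857.0 + 20.70·1050) / 332.1 = 106000/332.1 = 319.3 µg/L.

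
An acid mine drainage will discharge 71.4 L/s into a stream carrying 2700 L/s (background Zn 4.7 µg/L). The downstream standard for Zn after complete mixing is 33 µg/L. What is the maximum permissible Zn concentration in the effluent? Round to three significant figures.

At the limit, (Qr·Cr + Qe·Cₑ)/(Qr + Qe) = 33:
Cₑ = (2771·33 − 2700·4.700) / 71.40 = 1103 µg/L.

1100 µg/L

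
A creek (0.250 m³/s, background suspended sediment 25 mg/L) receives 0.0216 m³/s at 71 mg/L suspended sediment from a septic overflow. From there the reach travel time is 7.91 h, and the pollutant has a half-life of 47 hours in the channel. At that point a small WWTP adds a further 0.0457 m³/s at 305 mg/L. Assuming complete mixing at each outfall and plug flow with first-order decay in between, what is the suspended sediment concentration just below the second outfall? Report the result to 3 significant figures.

65.8 mg/L

Mass balance: C = (0.2500·25.00 + 0.02160·71.00) / 0.2716 = 7.784/0.2716 = 28.66 mg/L; combined flow 0.2716 m³/s.
Half-life 47 h → k = ln 2 / 47 = 0.01475 h⁻¹ = 0.3539 d⁻¹.
After decay, C = 28.66 × e^(−kt) = 28.66 × 0.8899 = 25.50 mg/L.
Second outfall: C = (0.2716·25.50 + 0.04570·305.0)/0.3173 = 65.76 mg/L.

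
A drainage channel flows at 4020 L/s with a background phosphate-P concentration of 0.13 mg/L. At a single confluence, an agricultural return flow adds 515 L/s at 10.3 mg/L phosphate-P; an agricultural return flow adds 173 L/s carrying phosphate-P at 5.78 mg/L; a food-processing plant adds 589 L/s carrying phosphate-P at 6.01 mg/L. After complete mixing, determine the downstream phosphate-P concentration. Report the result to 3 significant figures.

1.96 mg/L

After mixing, C = (4020·0.1300 + 515.0·10.30 + 173.0·5.780 + 589.0·6.010) / 5297 = 10370/5297 = 1.957 mg/L.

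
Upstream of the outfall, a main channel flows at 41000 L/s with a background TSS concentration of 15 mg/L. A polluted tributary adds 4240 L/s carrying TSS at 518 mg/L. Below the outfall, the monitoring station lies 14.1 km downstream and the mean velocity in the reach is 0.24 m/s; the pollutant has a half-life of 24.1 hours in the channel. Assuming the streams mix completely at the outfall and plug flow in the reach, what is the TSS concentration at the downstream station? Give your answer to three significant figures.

38.9 mg/L

After mixing, C = (41000·15.00 + 4240·518.0) / 45240 = 2811000/45240 = 62.14 mg/L.
Travel time t = 14.1·1000 / 0.24 = 58750 s = 16.32 h.
Half-life 24.1 h → k = ln 2 / 24.1 = 0.02876 h⁻¹ = 0.6903 d⁻¹.
Decay over the reach: 62.14·exp(−kt) = 62.14·0.6254 = 38.86 mg/L.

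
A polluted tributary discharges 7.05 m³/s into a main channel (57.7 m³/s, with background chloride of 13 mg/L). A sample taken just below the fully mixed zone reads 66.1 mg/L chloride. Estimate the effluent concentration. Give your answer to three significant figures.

501 mg/L

Mass balance: 57.70·13.00 + 7.050·Cₑ = 64.75·66.10
→ Cₑ = (64.75·66.10 − 57.70·13.00) / 7.050 = 500.7 mg/L.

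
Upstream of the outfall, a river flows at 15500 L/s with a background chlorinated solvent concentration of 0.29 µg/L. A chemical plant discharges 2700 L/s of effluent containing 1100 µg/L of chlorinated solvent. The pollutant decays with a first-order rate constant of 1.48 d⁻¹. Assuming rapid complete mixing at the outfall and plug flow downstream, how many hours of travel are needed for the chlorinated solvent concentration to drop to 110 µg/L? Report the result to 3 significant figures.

Mixed concentration C = ΣQC/ΣQ = (15500·0.2900 + 2700·1100) / 18200 = 2974000/18200 = 163.4 µg/L.
163.4·exp(−k·t) = 110 → t = ln(163.4/110)/k = 23110 s = 6.420 h.

6.42 h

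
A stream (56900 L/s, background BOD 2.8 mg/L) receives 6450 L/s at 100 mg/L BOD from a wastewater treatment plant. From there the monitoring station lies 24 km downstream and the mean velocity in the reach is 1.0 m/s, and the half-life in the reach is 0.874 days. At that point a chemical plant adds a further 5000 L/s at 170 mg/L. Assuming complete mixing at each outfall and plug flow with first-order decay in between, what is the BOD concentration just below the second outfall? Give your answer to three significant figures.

Mass balance: C = (56900·2.800 + 6450·100.0) / 63350 = 804300/63350 = 12.70 mg/L; combined flow 63350 L/s.
Travel time t = 24·1000 / 1.0 = 24000 s = 6.667 h.
Half-life 0.874 d → k = ln 2 / 0.874 = 0.7931 d⁻¹.
After decay, C = 12.70 × e^(−kt) = 12.70 × 0.8023 = 10.19 mg/L.
At the second outfall, C = (63350·10.19 + 5000·170.0) / (63350 + 5000) = 21.88 mg/L.

21.9 mg/L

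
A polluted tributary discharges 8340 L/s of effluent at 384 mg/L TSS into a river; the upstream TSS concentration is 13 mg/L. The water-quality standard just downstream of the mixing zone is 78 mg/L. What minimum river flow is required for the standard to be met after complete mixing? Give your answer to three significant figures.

Set C_mix = 78: (Q·13.00 + 8340·384.0) / (Q + 8340) = 78
→ Q = 8340·(384.0 − 78)/(78 − 13.00) = 39260 L/s.

39300 L/s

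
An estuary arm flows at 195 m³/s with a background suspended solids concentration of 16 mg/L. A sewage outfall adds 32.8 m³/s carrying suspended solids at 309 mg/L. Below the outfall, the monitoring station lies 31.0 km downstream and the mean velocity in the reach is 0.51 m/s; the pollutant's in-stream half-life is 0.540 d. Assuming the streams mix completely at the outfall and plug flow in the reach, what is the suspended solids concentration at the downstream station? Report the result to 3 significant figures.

Mass balance: C = (195.0·16.00 + 32.80·309.0) / 227.8 = 13260/227.8 = 58.19 mg/L.
Travel time t = 31.0·1000 / 0.51 = 60780 s = 16.88 h.
Half-life 0.540 d → k = ln 2 / 0.540 = 1.284 d⁻¹.
Decay over the reach: 58.19·exp(−kt) = 58.19·0.4053 = 23.59 mg/L.

23.6 mg/L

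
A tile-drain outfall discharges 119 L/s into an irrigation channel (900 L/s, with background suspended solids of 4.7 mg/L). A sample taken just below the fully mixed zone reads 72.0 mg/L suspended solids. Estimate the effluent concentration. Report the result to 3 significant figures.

Mass balance: 900.0·4.700 + 119.0·Cₑ = 1019·72.00
→ Cₑ = (1019·72.00 − 900.0·4.700) / 119.0 = 581.0 mg/L.

581 mg/L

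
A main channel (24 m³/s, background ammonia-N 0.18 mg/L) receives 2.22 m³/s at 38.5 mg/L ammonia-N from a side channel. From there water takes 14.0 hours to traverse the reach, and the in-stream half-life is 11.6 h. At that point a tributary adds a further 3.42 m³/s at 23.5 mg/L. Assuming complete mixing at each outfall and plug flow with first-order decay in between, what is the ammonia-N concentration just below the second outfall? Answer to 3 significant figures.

4.02 mg/L

Flow-weighted average: C = (24.00·0.1800 + 2.220·38.50) / 26.22 = 89.79/26.22 = 3.424 mg/L; combined flow 26.22 m³/s.
Half-life 11.6 h → k = ln 2 / 11.6 = 0.05975 h⁻¹ = 1.434 d⁻¹.
Decay over the reach: 3.424·exp(−kt) = 3.424·0.4332 = 1.483 mg/L.
At the second outfall, C = (26.22·1.483 + 3.420·23.50) / (26.22 + 3.420) = 4.024 mg/L.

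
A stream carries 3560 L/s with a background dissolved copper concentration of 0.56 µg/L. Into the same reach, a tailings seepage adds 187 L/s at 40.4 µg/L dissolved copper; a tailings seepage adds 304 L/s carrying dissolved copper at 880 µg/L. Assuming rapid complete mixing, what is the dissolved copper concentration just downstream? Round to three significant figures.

68.4 µg/L

After mixing, C = (3560·0.5600 + 187.0·40.40 + 304.0·880.0) / 4051 = 277100/4051 = 68.40 µg/L.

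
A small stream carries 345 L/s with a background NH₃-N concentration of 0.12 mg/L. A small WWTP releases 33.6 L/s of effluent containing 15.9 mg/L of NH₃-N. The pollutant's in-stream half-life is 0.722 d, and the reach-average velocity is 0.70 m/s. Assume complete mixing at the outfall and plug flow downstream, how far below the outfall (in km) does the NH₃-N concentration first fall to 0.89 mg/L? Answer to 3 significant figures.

33.7 km

Mass balance: C = (345.0·0.1200 + 33.60·15.90) / 378.6 = 575.6/378.6 = 1.520 mg/L.
Half-life 0.722 d → k = ln 2 / 0.722 = 0.9600 d⁻¹.
Set 1.520·exp(−k·t) = 0.89 → t = ln(1.520/0.89)/k = 48200 s = 13.39 h.
Distance = v·t = 0.70·48200 = 33740 m = 33.74 km.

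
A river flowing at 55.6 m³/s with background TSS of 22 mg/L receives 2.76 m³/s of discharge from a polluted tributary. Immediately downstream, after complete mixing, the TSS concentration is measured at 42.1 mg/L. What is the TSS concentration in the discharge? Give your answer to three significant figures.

Mass balance: 55.60·22.00 + 2.760·Cₑ = 58.36·42.10
→ Cₑ = (58.36·42.10 − 55.60·22.00) / 2.760 = 447.0 mg/L.

447 mg/L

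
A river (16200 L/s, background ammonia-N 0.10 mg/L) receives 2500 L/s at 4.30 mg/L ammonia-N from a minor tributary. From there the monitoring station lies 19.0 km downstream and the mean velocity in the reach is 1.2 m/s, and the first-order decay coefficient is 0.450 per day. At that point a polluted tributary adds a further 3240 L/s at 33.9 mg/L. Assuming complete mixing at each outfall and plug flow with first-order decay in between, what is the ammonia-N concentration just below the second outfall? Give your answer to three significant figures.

5.53 mg/L

Mixed concentration C = ΣQC/ΣQ = (16200·0.1000 + 2500·4.300) / 18700 = 12370/18700 = 0.6615 mg/L; combined flow 18700 L/s.
Travel time t = 19.0·1000 / 1.2 = 15830 s = 4.398 h.
Applying C = C₀e^(−kt): 0.6615 × 0.9208 = 0.6091 mg/L.
Second outfall: C = (18700·0.6091 + 3240·33.90)/21940 = 5.525 mg/L.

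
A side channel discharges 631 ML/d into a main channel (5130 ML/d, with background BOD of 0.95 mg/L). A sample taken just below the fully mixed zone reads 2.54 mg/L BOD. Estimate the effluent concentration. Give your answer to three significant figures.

Mass balance: 5130·0.9500 + 631.0·Cₑ = 5761·2.540
→ Cₑ = (5761·2.540 − 5130·0.9500) / 631.0 = 15.47 mg/L.

15.5 mg/L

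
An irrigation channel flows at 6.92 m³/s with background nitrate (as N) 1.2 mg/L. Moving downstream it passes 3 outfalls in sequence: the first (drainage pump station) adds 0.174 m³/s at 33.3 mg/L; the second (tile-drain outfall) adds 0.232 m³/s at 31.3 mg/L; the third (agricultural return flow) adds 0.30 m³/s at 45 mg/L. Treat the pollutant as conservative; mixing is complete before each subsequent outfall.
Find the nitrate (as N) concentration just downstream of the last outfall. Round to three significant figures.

Outfall 1: combined Q = 7.094 m³/s; C = (6.920·1.200 + 0.1740·33.30)/7.094 = 1.987 mg/L.
Outfall 2: combined Q = 7.326 m³/s; C = (7.094·1.987 + 0.2320·31.30)/7.326 = 2.916 mg/L.
Outfall 3: combined Q = 7.626 m³/s; C = (7.326·2.916 + 0.3000·45.00)/7.626 = 4.571 mg/L.

4.57 mg/L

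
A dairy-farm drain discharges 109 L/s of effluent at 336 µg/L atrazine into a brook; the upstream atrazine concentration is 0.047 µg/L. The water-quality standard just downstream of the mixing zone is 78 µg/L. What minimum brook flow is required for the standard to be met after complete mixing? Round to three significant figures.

Set C_mix = 78: (Q·0.04700 + 109.0·336.0) / (Q + 109.0) = 78
→ Q = 109.0·(336.0 − 78)/(78 − 0.04700) = 360.8 L/s.

361 L/s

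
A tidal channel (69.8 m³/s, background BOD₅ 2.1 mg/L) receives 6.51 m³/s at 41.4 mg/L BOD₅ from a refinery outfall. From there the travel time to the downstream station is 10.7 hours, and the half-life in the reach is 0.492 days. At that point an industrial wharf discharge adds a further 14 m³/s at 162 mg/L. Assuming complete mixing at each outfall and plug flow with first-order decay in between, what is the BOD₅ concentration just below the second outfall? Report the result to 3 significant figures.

27.6 mg/L

Mass balance: C = (69.80·2.100 + 6.510·41.40) / 76.31 = 416.1/76.31 = 5.453 mg/L; combined flow 76.31 m³/s.
Half-life 0.492 d → k = ln 2 / 0.492 = 1.409 d⁻¹.
After decay, C = 5.453 × e^(−kt) = 5.453 × 0.5336 = 2.910 mg/L.
Second outfall: C = (76.31·2.910 + 14.00·162.0)/90.31 = 27.57 mg/L.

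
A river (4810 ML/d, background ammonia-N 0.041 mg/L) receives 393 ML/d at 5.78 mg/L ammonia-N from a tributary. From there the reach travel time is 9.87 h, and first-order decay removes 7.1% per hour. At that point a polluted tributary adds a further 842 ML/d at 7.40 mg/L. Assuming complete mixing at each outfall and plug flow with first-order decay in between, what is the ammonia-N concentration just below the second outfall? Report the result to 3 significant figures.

Conservation of mass: C = (4810·0.04100 + 393.0·5.780) / 5203 = 2469/5203 = 0.4745 mg/L; combined flow 5203 ML/d.
7.1%/h lost → k = −ln(1 − 0.071) = 0.07365 h⁻¹.
First-order decay: C = 0.4745·exp(−k·t) = 0.4745·0.4834 = 0.2294 mg/L.
At the second outfall, C = (5203·0.2294 + 842.0·7.400) / (5203 + 842.0) = 1.228 mg/L.

1.23 mg/L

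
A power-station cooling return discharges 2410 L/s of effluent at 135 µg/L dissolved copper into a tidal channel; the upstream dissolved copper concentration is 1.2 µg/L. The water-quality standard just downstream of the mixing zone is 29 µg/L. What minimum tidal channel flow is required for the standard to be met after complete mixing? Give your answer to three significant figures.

Set C_mix = 29: (Q·1.200 + 2410·135.0) / (Q + 2410) = 29
→ Q = 2410·(135.0 − 29)/(29 − 1.200) = 9189 L/s.

9190 L/s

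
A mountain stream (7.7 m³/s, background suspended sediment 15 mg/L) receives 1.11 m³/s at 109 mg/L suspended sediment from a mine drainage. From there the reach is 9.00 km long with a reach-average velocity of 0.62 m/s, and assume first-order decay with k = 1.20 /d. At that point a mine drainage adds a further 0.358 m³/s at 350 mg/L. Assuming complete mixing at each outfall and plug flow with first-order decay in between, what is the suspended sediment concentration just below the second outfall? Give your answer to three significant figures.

Conservation of mass: C = (7.700·15.00 + 1.110·109.0) / 8.810 = 236.5/8.810 = 26.84 mg/L; combined flow 8.810 m³/s.
Travel time t = 9.00·1000 / 0.62 = 14520 s = 4.032 h.
After decay, C = 26.84 × e^(−kt) = 26.84 × 0.8174 = 21.94 mg/L.
Second outfall: C = (8.810·21.94 + 0.3580·350.0)/9.168 = 34.75 mg/L.

34.8 mg/L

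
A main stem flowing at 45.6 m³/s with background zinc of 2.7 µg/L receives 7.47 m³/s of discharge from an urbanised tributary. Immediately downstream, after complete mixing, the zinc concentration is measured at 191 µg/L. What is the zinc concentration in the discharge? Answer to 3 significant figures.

Mass balance: 45.60·2.700 + 7.470·Cₑ = 53.07·191.0
→ Cₑ = (53.07·191.0 − 45.60·2.700) / 7.470 = 1340 µg/L.

1340 µg/L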